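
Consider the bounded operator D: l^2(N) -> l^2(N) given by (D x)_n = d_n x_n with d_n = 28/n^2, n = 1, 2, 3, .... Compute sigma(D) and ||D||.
sigma(D) = {28/n^2 : n ≥ 1} ∪ {0}; ||D|| = 28

A bounded diagonal operator on l^2 with diagonal entries d_n has spectrum equal to the closure of {d_n : n ≥ 1}: every d_n is an eigenvalue (with eigenvector e_n), so {d_n} ⊂ sigma(D); the spectrum is closed, so its closure is too; and for lambda not in the closure, (D - lambda I) has bounded inverse (the diagonal entries 1/(d_n - lambda) are bounded). For our sequence d_n = 28/n^2, n = 1, 2, 3, ...:
  - {d_n} = {28/n^2 : n ≥ 1}; the only limit point is 0
  - closure = {28/n^2 : n ≥ 1} ∪ {0}
For the norm: a diagonal operator has ||D|| = sup_n |d_n|. Here d_n = 28/n^2 is positive and decreasing, so sup_n |d_n| = d_1 = 28. So ||D|| = 28.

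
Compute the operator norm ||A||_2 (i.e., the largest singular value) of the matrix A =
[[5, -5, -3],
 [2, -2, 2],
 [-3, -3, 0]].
||A||_2 = sqrt((71 + sqrt(2993))/2) ≈ 7.9281 (= sqrt(largest eigenvalue of A^T A))

||A||_2 = sigma_max(A) = sqrt(lambda_max(A^T A)). Form the symmetric matrix M = A^T A =
[[38, -20, -11],
 [-20, 38, 11],
 [-11, 11, 13]].
Its characteristic polynomial (trace, sum of principal 2x2 minors, determinant of M give the coefficients) is
  p(λ) = det(λ I - M) = λ^3 - 89λ^2 + 1790λ - 9216.
By the rational root theorem any rational root is an integer divisor of 9216. Testing λ = 18: p(18) = 5832 - 28836 + 32220 - 9216 = 0, so λ = 18 is a root. Dividing out (λ - 18) leaves p(λ) = (λ - 18)(λ^2 - 71λ + 512). For λ^2 - 71λ + 512 the discriminant is 2993. It is nonnegative but not a perfect square, so the roots are real and irrational: λ = (71 ± sqrt(2993))/2 ≈ 62.8542, 8.1458.
So the eigenvalues of A^T A are ≈ 8.1458, 18, 62.8542 (all ≥ 0, as they must be for A^T A). The largest is λ_max = (71 + sqrt(2993))/2 ≈ 62.8542, hence ||A||_2 = sqrt(λ_max) = sqrt((71 + sqrt(2993))/2) ≈ 7.9281.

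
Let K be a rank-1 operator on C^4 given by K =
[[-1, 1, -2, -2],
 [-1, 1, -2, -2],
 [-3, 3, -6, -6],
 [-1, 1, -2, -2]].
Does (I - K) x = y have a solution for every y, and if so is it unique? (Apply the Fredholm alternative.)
(I - K) is invertible (det(I - K) = 9 ≠ 0), so for every y in C^4 the equation (I - K) x = y has a unique solution.

K has rank 1, so it is an outer product K = u v^T: every row of K is a multiple of one row vector. Reading off the entries, u = (-1, -1, -3, -1) and v = (1, -1, 2, 2) (row i of K equals u_i·v^T). A rank-one matrix u v^T satisfies K u = u (v·u) and kills the (3)-dimensional subspace v^⊥, so its characteristic polynomial is lambda^3 (lambda - v·u) with v·u = tr K = -8. Hence the eigenvalues of I - K are 1 (multiplicity 3) and 1 - (-8) = 9, so det(I - K) = 9. (Direct check: I - K =
[[2, -1, 2, 2],
 [1, 0, 2, 2],
 [3, -3, 7, 6],
 [1, -1, 2, 3]]
has determinant 9.) The finite-dimensional Fredholm alternative says: either (I - K) is invertible, or ker(I - K) ≠ {0} and then range(I - K) = ker((I - K)^*)^⊥, with dim ker(I - K) = dim ker((I - K)^*). Since det(I - K) ≠ 0, 1 is not an eigenvalue of K and ker(I - K) = {0}, so we are in the first case: for every y there is a unique x = (I - K)^(-1) y. Explicitly, by the Sherman–Morrison formula, (I - u v^T)^(-1) = I + u v^T/(1 - v·u), i.e. (I - K)^(-1) = I + K/(9).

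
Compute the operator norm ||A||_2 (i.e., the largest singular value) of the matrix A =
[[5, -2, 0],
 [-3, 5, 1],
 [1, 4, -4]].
||A||_2 ≈ 7.876 (= sqrt(largest eigenvalue of A^T A))

||A||_2 = sigma_max(A) = sqrt(lambda_max(A^T A)). Form the symmetric matrix M = A^T A =
[[35, -21, -7],
 [-21, 45, -11],
 [-7, -11, 17]].
Its characteristic polynomial (trace, sum of principal 2x2 minors, determinant of M give the coefficients) is
  p(λ) = det(λ I - M) = λ^3 - 97λ^2 + 2324λ - 9604.
No integer candidate from the rational root theorem (±divisors of 9604) is a root, so the roots are irrational. The cubic discriminant is Δ = 2028859504 > 0, so there are three distinct real roots. p(5) = -284 and p(6) = 1064 have opposite signs, so a root lies in (5, 6); Newton's method refines it to λ ≈ 5.2011. p(29) = 604 and p(30) = -184 have opposite signs, so a root lies in (29, 30); Newton's method refines it to λ ≈ 29.7684. p(62) = -56 and p(63) = 1862 have opposite signs, so a root lies in (62, 63); Newton's method refines it to λ ≈ 62.0306. Check (Vieta): the three roots sum to 97, matching tr M = 97.
So the eigenvalues of A^T A are ≈ 5.2011, 29.7684, 62.0306 (all ≥ 0, as they must be for A^T A). The largest is λ_max ≈ 62.0306, hence ||A||_2 = sqrt(λ_max) ≈ 7.876.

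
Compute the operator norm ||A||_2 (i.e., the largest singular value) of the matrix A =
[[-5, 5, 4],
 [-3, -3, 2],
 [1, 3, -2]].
||A||_2 ≈ 8.2111 (= sqrt(largest eigenvalue of A^T A))

||A||_2 = sigma_max(A) = sqrt(lambda_max(A^T A)). Form the symmetric matrix M = A^T A =
[[35, -13, -28],
 [-13, 43, 8],
 [-28, 8, 24]].
Its characteristic polynomial (trace, sum of principal 2x2 minors, determinant of M give the coefficients) is
  p(λ) = det(λ I - M) = λ^3 - 102λ^2 + 2360λ - 1936.
No integer candidate from the rational root theorem (±divisors of 1936) is a root, so the roots are irrational. The cubic discriminant is Δ = 5438511616 > 0, so there are three distinct real roots. p(0) = -1936 and p(1) = 323 have opposite signs, so a root lies in (0, 1); Newton's method refines it to λ ≈ 0.8514. p(33) = 803 and p(34) = -304 have opposite signs, so a root lies in (33, 34); Newton's method refines it to λ ≈ 33.7256. p(67) = -931 and p(68) = 1328 have opposite signs, so a root lies in (67, 68); Newton's method refines it to λ ≈ 67.423. Check (Vieta): the three roots sum to 102, matching tr M = 102.
So the eigenvalues of A^T A are ≈ 0.8514, 33.7256, 67.423 (all ≥ 0, as they must be for A^T A). The largest is λ_max ≈ 67.423, hence ||A||_2 = sqrt(λ_max) ≈ 8.2111.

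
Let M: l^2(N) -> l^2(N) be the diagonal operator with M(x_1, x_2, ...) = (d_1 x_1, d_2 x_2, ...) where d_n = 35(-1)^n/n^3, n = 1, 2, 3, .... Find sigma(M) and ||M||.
sigma(M) = {35(-1)^n/n^3 : n ≥ 1} ∪ {0}; ||M|| = 35

A bounded diagonal operator on l^2 with diagonal entries d_n has spectrum equal to the closure of {d_n : n ≥ 1}: every d_n is an eigenvalue (with eigenvector e_n), so {d_n} ⊂ sigma(M); the spectrum is closed, so its closure is too; and for lambda not in the closure, (M - lambda I) has bounded inverse (the diagonal entries 1/(d_n - lambda) are bounded). For our sequence d_n = 35(-1)^n/n^3, n = 1, 2, 3, ...:
  - {d_n} = {35(-1)^n/n^3 : n ≥ 1}; the only limit point is 0
  - closure = {35(-1)^n/n^3 : n ≥ 1} ∪ {0}
For the norm: a diagonal operator has ||M|| = sup_n |d_n|. Here |d_n| = 35/n^3 is decreasing, so sup_n |d_n| = |d_1| = 35. So ||M|| = 35.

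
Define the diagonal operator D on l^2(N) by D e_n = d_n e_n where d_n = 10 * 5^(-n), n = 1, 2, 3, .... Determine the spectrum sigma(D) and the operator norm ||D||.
sigma(D) = {10 * 5^(-n) : n ≥ 1} ∪ {0}; ||D|| = 2

A bounded diagonal operator on l^2 with diagonal entries d_n has spectrum equal to the closure of {d_n : n ≥ 1}: every d_n is an eigenvalue (with eigenvector e_n), so {d_n} ⊂ sigma(D); the spectrum is closed, so its closure is too; and for lambda not in the closure, (D - lambda I) has bounded inverse (the diagonal entries 1/(d_n - lambda) are bounded). For our sequence d_n = 10 * 5^(-n), n = 1, 2, 3, ...:
  - {d_n} = {10 * 5^(-n) : n ≥ 1}; the only limit point is 0
  - closure = {10 * 5^(-n) : n ≥ 1} ∪ {0}
For the norm: a diagonal operator has ||D|| = sup_n |d_n|. Here d_n = 10 * 5^(-n) is positive and decreasing, so sup_n |d_n| = d_1 = 10/5 = 2. So ||D|| = 2.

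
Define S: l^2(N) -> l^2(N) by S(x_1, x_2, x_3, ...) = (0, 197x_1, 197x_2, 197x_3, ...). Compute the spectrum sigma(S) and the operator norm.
sigma(S) = closed disk {z in C : |z| ≤ 197}; ||S|| = 197

Note S = 197·U where U is the unit right shift (U x)_k = x_{k-1} (with x_0 := 0); so ||S|| = 197||U|| and sigma(S) = 197·sigma(U). ||S x||^2 = sum_{k≥1} |197x_k|^2 = 38809||x||^2, so ||S|| = 197 and sigma(S) ⊂ {|z| ≤ 197}. For any |lambda| < 197, the equation (S - lambda I) x = 0 forces x_1 = 0, then 197x_k = lambda x_{k+1} ⇒ x = 0, so S has no eigenvalues. But (S - lambda I) is not surjective for |lambda| < 197: solving (S - lambda I) x = e_1 would require x_n proportional to (lambda/197)^(-n), which is not in l^2. So every |lambda| < 197 lies in the residual spectrum. The boundary |lambda| = 197 is in the approximate point spectrum (the spectrum is closed). Hence sigma(S) is the closed disk of radius 197.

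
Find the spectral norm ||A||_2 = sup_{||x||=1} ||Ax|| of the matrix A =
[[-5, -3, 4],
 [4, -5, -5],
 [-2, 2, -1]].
||A||_2 ≈ 9.2578 (= sqrt(largest eigenvalue of A^T A))

||A||_2 = sigma_max(A) = sqrt(lambda_max(A^T A)). Form the symmetric matrix M = A^T A =
[[45, -9, -38],
 [-9, 38, 11],
 [-38, 11, 42]].
Its characteristic polynomial (trace, sum of principal 2x2 minors, determinant of M give the coefficients) is
  p(λ) = det(λ I - M) = λ^3 - 125λ^2 + 3550λ - 15625.
No integer candidate from the rational root theorem (±divisors of 15625) is a root, so the roots are irrational. The cubic discriminant is Δ = 14101140625 > 0, so there are three distinct real roots. p(5) = -875 and p(6) = 1391 have opposite signs, so a root lies in (5, 6); Newton's method refines it to λ ≈ 5.3749. p(33) = 1337 and p(34) = -121 have opposite signs, so a root lies in (33, 34); Newton's method refines it to λ ≈ 33.9182. p(85) = -2875 and p(86) = 1231 have opposite signs, so a root lies in (85, 86); Newton's method refines it to λ ≈ 85.7068. Check (Vieta): the three roots sum to 125, matching tr M = 125.
So the eigenvalues of A^T A are ≈ 5.3749, 33.9182, 85.7068 (all ≥ 0, as they must be for A^T A). The largest is λ_max ≈ 85.7068, hence ||A||_2 = sqrt(λ_max) ≈ 9.2578.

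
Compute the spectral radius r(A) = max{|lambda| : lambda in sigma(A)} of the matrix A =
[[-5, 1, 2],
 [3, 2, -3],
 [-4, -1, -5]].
r(A) ≈ 6.0686

The eigenvalues of A are the roots of its characteristic polynomial. With M = A (coefficients from the trace, the sum of principal 2x2 minors, and det A):
  p(λ) = det(λ I - M) = λ^3 + 8λ^2 + 7λ - 102.
No integer candidate from the rational root theorem (±divisors of 102) is a root, so the roots are irrational. The cubic discriminant is Δ = -173064 < 0, so there is one real root and a complex-conjugate pair. p(2) = -48 and p(3) = 18 have opposite signs, so a root lies in (2, 3); Newton's method refines it to λ ≈ 2.7696. Dividing out (λ - (2.7696)) leaves approximately λ^2 + 10.7696λ + 36.828. For λ^2 + 10.7696λ + 36.828 the discriminant is -31.3268. It is negative, so the remaining roots are the complex-conjugate pair λ ≈ -5.3848 ± 2.7985i. Their product equals the constant term, so |λ|^2 ≈ 36.828 and |λ| ≈ 6.0686.
Thus the eigenvalues (to 4 decimals) are 2.7696 (modulus 2.7696); -5.3848 ± 2.7985i (modulus 6.0686). The spectral radius is the largest modulus: r(A) ≈ 6.0686. (Cross-check: r(A) ≤ ||A||_2 ≈ 7.1174; equality holds whenever A is normal, though it can also hold for some non-normal A.)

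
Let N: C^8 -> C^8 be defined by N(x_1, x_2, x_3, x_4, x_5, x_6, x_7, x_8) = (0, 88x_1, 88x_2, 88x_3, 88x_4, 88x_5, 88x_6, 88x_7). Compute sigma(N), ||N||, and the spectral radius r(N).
sigma(N) = {0}; ||N|| = 88; r(N) = 0. (N is nilpotent with N^8 = 0.)

On C^8, N is a strictly lower-triangular matrix with 88 on the subdiagonal and zeros elsewhere, so its characteristic polynomial is lambda^8 and every eigenvalue is 0: sigma(N) = {0}. For the operator norm, N e_i = 88e_{i+1} for i = 1, ..., 7 and N e_8 = 0, so the singular values of N are 88 (with multiplicity 7) and 0; hence ||N|| = 88. The spectral radius r(N) = max|lambda| = 0. Note ||N|| > r(N) — characteristic of non-normal nilpotent operators. Indeed N^8 = 0.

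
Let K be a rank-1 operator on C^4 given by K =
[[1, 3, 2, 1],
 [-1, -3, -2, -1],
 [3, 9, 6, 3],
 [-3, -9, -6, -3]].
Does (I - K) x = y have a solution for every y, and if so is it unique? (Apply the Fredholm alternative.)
(I - K) is singular (det(I - K) = 0, i.e. 1 ∈ sigma(K)). (I - K) x = y is solvable iff y ⊥ ker((I - K)^*) = span{(1, 3, 2, 1)}, i.e. iff y_1 + 3y_2 + 2y_3 + y_4 = 0. When solvable, the solutions are x = y + c·(1, -1, 3, -3), c arbitrary (ker(I - K) = span{(1, -1, 3, -3)}, dimension 1).

K has rank 1, so it is an outer product K = u v^T: every row of K is a multiple of one row vector. Reading off the entries, u = (1, -1, 3, -3) and v = (1, 3, 2, 1) (row i of K equals u_i·v^T). A rank-one matrix u v^T satisfies K u = u (v·u) and kills the (3)-dimensional subspace v^⊥, so its characteristic polynomial is lambda^3 (lambda - v·u) with v·u = tr K = 1. Hence the eigenvalues of I - K are 1 (multiplicity 3) and 1 - (1) = 0, so det(I - K) = 0. (Direct check: I - K =
[[0, -3, -2, -1],
 [1, 4, 2, 1],
 [-3, -9, -5, -3],
 [3, 9, 6, 4]]
has determinant 0.) So 1 is an eigenvalue of K and (I - K) is not invertible. The finite-dimensional Fredholm alternative says: either (I - K) is invertible, or ker(I - K) ≠ {0} and then range(I - K) = ker((I - K)^*)^⊥, with dim ker(I - K) = dim ker((I - K)^*). We are in the second case, so we need both kernels. Kernel of I - K: (I - K) u = u - u (v·u) = u - u = 0, so ker(I - K) = span{u} = span{(1, -1, 3, -3)} (it is exactly 1-dimensional because rank(I - K) = 3). Kernel of the adjoint: K is real, so (I - K)^* = I - K^T = I - v u^T, and (I - v u^T) v = v - v (u·v) = 0; hence ker((I - K)^*) = span{v} = span{(1, 3, 2, 1)}. Therefore (I - K) x = y is solvable iff <y, v> = 0, i.e. iff y_1 + 3y_2 + 2y_3 + y_4 = 0. When this holds, K y = u (v·y) = 0, so (I - K) y = y and x = y is a particular solution; the full solution set is the line x = y + c·u = y + c·(1, -1, 3, -3), c ∈ C.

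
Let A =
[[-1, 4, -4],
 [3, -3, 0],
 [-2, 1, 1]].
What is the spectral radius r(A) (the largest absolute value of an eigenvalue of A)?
r(A) ≈ 6.272

The eigenvalues of A are the roots of its characteristic polynomial. With M = A (coefficients from the trace, the sum of principal 2x2 minors, and det A):
  p(λ) = det(λ I - M) = λ^3 + 3λ^2 - 21λ - 3.
No integer candidate from the rational root theorem (±divisors of 3) is a root, so the roots are irrational. The cubic discriminant is Δ = 44496 > 0, so there are three distinct real roots. p(-7) = -52 and p(-6) = 15 have opposite signs, so a root lies in (-7, -6); Newton's method refines it to λ ≈ -6.272. p(-1) = 20 and p(0) = -3 have opposite signs, so a root lies in (-1, 0); Newton's method refines it to λ ≈ -0.1402. p(3) = -12 and p(4) = 25 have opposite signs, so a root lies in (3, 4); Newton's method refines it to λ ≈ 3.4121. Check (Vieta): the three roots sum to -3, matching tr M = -3.
Thus the eigenvalues (to 4 decimals) are -6.272 (modulus 6.272); -0.1402 (modulus 0.1402); 3.4121 (modulus 3.4121). The spectral radius is the largest modulus: r(A) ≈ 6.272. (Cross-check: r(A) ≤ ||A||_2 ≈ 6.589; equality holds whenever A is normal, though it can also hold for some non-normal A.)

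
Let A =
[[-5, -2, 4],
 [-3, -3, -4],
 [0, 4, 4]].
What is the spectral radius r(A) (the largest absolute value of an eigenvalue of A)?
r(A) ≈ 6.9275

The eigenvalues of A are the roots of its characteristic polynomial. With M = A (coefficients from the trace, the sum of principal 2x2 minors, and det A):
  p(λ) = det(λ I - M) = λ^3 + 4λ^2 - 7λ + 92.
No integer candidate from the rational root theorem (±divisors of 92) is a root, so the roots are irrational. The cubic discriminant is Δ = -296292 < 0, so there is one real root and a complex-conjugate pair. p(-7) = -6 and p(-6) = 62 have opposite signs, so a root lies in (-7, -6); Newton's method refines it to λ ≈ -6.9275. Dividing out (λ - (-6.9275)) leaves approximately λ^2 - 2.9275λ + 13.2804. For λ^2 - 2.9275λ + 13.2804 the discriminant is -44.5512. It is negative, so the remaining roots are the complex-conjugate pair λ ≈ 1.4638 ± 3.3373i. Their product equals the constant term, so |λ|^2 ≈ 13.2804 and |λ| ≈ 3.6442.
Thus the eigenvalues (to 4 decimals) are -6.9275 (modulus 6.9275); 1.4638 ± 3.3373i (modulus 3.6442). The spectral radius is the largest modulus: r(A) ≈ 6.9275. (Cross-check: r(A) ≤ ||A||_2 ≈ 7.828; equality holds whenever A is normal, though it can also hold for some non-normal A.)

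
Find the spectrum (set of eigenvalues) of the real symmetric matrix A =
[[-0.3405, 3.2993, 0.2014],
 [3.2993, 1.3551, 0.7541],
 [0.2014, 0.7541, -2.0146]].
sigma(A) ≈ {-3, -2, 4}

A is real symmetric, so its spectrum consists of real eigenvalues. Expanding the characteristic polynomial of the displayed matrix gives
  det(λ I - A) = p(λ) = λ^3 + (1)λ^2 + (-14)λ + (-24).
Solving p(λ) = 0 yields eigenvalues ≈ -3, -2, 4. (A is shown rounded to 4 decimals, so these recover the underlying integer eigenvalues to within that precision.)
Verification: the trace of A = -1 equals the sum of eigenvalues -1, and det(A) ≈ 24.0001 matches the eigenvalue product 24.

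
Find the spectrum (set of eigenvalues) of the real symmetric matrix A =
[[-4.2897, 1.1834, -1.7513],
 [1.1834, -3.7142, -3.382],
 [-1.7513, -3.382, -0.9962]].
sigma(A) ≈ {-6, -5, 2}

A is real symmetric, so its spectrum consists of real eigenvalues. Expanding the characteristic polynomial of the displayed matrix gives
  det(λ I - A) = p(λ) = λ^3 + (9)λ^2 + (8)λ + (-59.9981).
Solving p(λ) = 0 yields eigenvalues ≈ -6, -5, 2. (A is shown rounded to 4 decimals, so these recover the underlying integer eigenvalues to within that precision.)
Verification: the trace of A = -9 equals the sum of eigenvalues -9, and det(A) ≈ 59.9981 matches the eigenvalue product 60.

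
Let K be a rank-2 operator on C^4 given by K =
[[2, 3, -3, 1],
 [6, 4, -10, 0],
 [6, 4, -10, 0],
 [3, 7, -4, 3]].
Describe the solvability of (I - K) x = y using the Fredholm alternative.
(I - K) is invertible (det(I - K) = -25 ≠ 0), so for every y in C^4 the equation (I - K) x = y has a unique solution.

K has rank 2 and factors as K = U V^T = u1 v1^T + u2 v2^T with u1 = (1, 2, 2, 2), v1 = (2, 3, -3, 1), u2 = (0, 2, 2, -1), v2 = (1, -1, -2, -1) (multiplying out reproduces the displayed K). The nonzero eigenvalues of U V^T coincide with those of the 2 x 2 matrix G = V^T U = [[v1·u1, v1·u2], [v2·u1, v2·u2]] = [[4, -1], [-7, -5]], and by the Sylvester determinant identity det(I_4 - U V^T) = det(I_2 - V^T U) = det([[-3, 1], [7, 6]]) = (-3)(6) - (1)(7) = -25. (Direct check: I - K =
[[-1, -3, 3, -1],
 [-6, -3, 10, 0],
 [-6, -4, 11, 0],
 [-3, -7, 4, -2]]
has determinant -25.) The finite-dimensional Fredholm alternative says: either (I - K) is invertible, or ker(I - K) ≠ {0} and then range(I - K) = ker((I - K)^*)^⊥, with dim ker(I - K) = dim ker((I - K)^*). Since det(I - K) ≠ 0, 1 is not an eigenvalue of K and ker(I - K) = {0}, so we are in the first case: for every y there is a unique x = (I - K)^(-1) y. (Explicitly, by the Woodbury identity, (I - U V^T)^(-1) = I + U (I_2 - G)^(-1) V^T.)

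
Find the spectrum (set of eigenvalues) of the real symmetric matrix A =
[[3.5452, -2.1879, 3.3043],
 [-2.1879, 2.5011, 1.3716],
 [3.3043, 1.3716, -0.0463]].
sigma(A) ≈ {-3, 3, 6}

A is real symmetric, so its spectrum consists of real eigenvalues. Expanding the characteristic polynomial of the displayed matrix gives
  det(λ I - A) = p(λ) = λ^3 + (-6)λ^2 + (-9)λ + (53.9984).
Solving p(λ) = 0 yields eigenvalues ≈ -3, 3, 6. (A is shown rounded to 4 decimals, so these recover the underlying integer eigenvalues to within that precision.)
Verification: the trace of A = 6 equals the sum of eigenvalues 6, and det(A) ≈ -53.9984 matches the eigenvalue product -54.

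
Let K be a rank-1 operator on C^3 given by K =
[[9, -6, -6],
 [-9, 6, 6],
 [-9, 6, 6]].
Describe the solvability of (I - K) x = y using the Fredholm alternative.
(I - K) is invertible (det(I - K) = -20 ≠ 0), so for every y in C^3 the equation (I - K) x = y has a unique solution.

K has rank 1, so it is an outer product K = u v^T: every row of K is a multiple of one row vector. Reading off the entries, u = (-3, 3, 3) and v = (-3, 2, 2) (row i of K equals u_i·v^T). A rank-one matrix u v^T satisfies K u = u (v·u) and kills the (2)-dimensional subspace v^⊥, so its characteristic polynomial is lambda^2 (lambda - v·u) with v·u = tr K = 21. Hence the eigenvalues of I - K are 1 (multiplicity 2) and 1 - (21) = -20, so det(I - K) = -20. (Direct check: I - K =
[[-8, 6, 6],
 [9, -5, -6],
 [9, -6, -5]]
has determinant -20.) The finite-dimensional Fredholm alternative says: either (I - K) is invertible, or ker(I - K) ≠ {0} and then range(I - K) = ker((I - K)^*)^⊥, with dim ker(I - K) = dim ker((I - K)^*). Since det(I - K) ≠ 0, 1 is not an eigenvalue of K and ker(I - K) = {0}, so we are in the first case: for every y there is a unique x = (I - K)^(-1) y. Explicitly, by the Sherman–Morrison formula, (I - u v^T)^(-1) = I + u v^T/(1 - v·u), i.e. (I - K)^(-1) = I + K/(-20).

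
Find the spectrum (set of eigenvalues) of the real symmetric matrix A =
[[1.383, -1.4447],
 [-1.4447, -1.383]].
sigma(A) ≈ {-2, 2}

A is real symmetric, so its spectrum consists of real eigenvalues. Expanding the characteristic polynomial of the displayed matrix gives
  det(λ I - A) = p(λ) = λ^2 + (0)λ + (-4).
Solving p(λ) = 0 yields eigenvalues ≈ -2, 2. (A is shown rounded to 4 decimals, so these recover the underlying integer eigenvalues to within that precision.)
Verification: the trace of A = 0 equals the sum of eigenvalues 0, and det(A) ≈ -3.9998 matches the eigenvalue product -4.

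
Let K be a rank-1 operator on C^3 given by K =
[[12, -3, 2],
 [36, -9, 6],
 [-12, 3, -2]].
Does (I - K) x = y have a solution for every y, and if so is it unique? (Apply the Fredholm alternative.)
(I - K) is singular (det(I - K) = 0, i.e. 1 ∈ sigma(K)). (I - K) x = y is solvable iff y ⊥ ker((I - K)^*) = span{(12, -3, 2)}, i.e. iff 12y_1 - 3y_2 + 2y_3 = 0. When solvable, the solutions are x = y + c·(1, 3, -1), c arbitrary (ker(I - K) = span{(1, 3, -1)}, dimension 1).

K has rank 1, so it is an outer product K = u v^T: every row of K is a multiple of one row vector. Reading off the entries, u = (1, 3, -1) and v = (12, -3, 2) (row i of K equals u_i·v^T). A rank-one matrix u v^T satisfies K u = u (v·u) and kills the (2)-dimensional subspace v^⊥, so its characteristic polynomial is lambda^2 (lambda - v·u) with v·u = tr K = 1. Hence the eigenvalues of I - K are 1 (multiplicity 2) and 1 - (1) = 0, so det(I - K) = 0. (Direct check: I - K =
[[-11, 3, -2],
 [-36, 10, -6],
 [12, -3, 3]]
has determinant 0.) So 1 is an eigenvalue of K and (I - K) is not invertible. The finite-dimensional Fredholm alternative says: either (I - K) is invertible, or ker(I - K) ≠ {0} and then range(I - K) = ker((I - K)^*)^⊥, with dim ker(I - K) = dim ker((I - K)^*). We are in the second case, so we need both kernels. Kernel of I - K: (I - K) u = u - u (v·u) = u - u = 0, so ker(I - K) = span{u} = span{(1, 3, -1)} (it is exactly 1-dimensional because rank(I - K) = 2). Kernel of the adjoint: K is real, so (I - K)^* = I - K^T = I - v u^T, and (I - v u^T) v = v - v (u·v) = 0; hence ker((I - K)^*) = span{v} = span{(12, -3, 2)}. Therefore (I - K) x = y is solvable iff <y, v> = 0, i.e. iff 12y_1 - 3y_2 + 2y_3 = 0. When this holds, K y = u (v·y) = 0, so (I - K) y = y and x = y is a particular solution; the full solution set is the line x = y + c·u = y + c·(1, 3, -1), c ∈ C.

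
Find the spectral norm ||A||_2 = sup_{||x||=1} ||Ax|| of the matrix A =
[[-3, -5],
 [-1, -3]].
||A||_2 = sqrt((44 + sqrt(1872))/2) ≈ 6.6056 (= sqrt(largest eigenvalue of A^T A))

||A||_2 = sigma_max(A) = sqrt(lambda_max(A^T A)). Form the symmetric matrix M = A^T A =
[[10, 18],
 [18, 34]].
Its characteristic polynomial (trace, determinant of M give the coefficients) is
  p(λ) = det(λ I - M) = λ^2 - 44λ + 16.
For λ^2 - 44λ + 16 the discriminant is 1872. It is nonnegative but not a perfect square, so the roots are real and irrational: λ = (44 ± sqrt(1872))/2 ≈ 43.6333, 0.3667.
So the eigenvalues of A^T A are ≈ 0.3667, 43.6333 (all ≥ 0, as they must be for A^T A). The largest is λ_max = (44 + sqrt(1872))/2 ≈ 43.6333, hence ||A||_2 = sqrt(λ_max) = sqrt((44 + sqrt(1872))/2) ≈ 6.6056.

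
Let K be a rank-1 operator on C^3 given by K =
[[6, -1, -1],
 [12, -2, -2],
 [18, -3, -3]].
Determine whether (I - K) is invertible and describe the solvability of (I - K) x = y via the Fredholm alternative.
(I - K) is singular (det(I - K) = 0, i.e. 1 ∈ sigma(K)). (I - K) x = y is solvable iff y ⊥ ker((I - K)^*) = span{(6, -1, -1)}, i.e. iff 6y_1 - y_2 - y_3 = 0. When solvable, the solutions are x = y + c·(1, 2, 3), c arbitrary (ker(I - K) = span{(1, 2, 3)}, dimension 1).

K has rank 1, so it is an outer product K = u v^T: every row of K is a multiple of one row vector. Reading off the entries, u = (1, 2, 3) and v = (6, -1, -1) (row i of K equals u_i·v^T). A rank-one matrix u v^T satisfies K u = u (v·u) and kills the (2)-dimensional subspace v^⊥, so its characteristic polynomial is lambda^2 (lambda - v·u) with v·u = tr K = 1. Hence the eigenvalues of I - K are 1 (multiplicity 2) and 1 - (1) = 0, so det(I - K) = 0. (Direct check: I - K =
[[-5, 1, 1],
 [-12, 3, 2],
 [-18, 3, 4]]
has determinant 0.) So 1 is an eigenvalue of K and (I - K) is not invertible. The finite-dimensional Fredholm alternative says: either (I - K) is invertible, or ker(I - K) ≠ {0} and then range(I - K) = ker((I - K)^*)^⊥, with dim ker(I - K) = dim ker((I - K)^*). We are in the second case, so we need both kernels. Kernel of I - K: (I - K) u = u - u (v·u) = u - u = 0, so ker(I - K) = span{u} = span{(1, 2, 3)} (it is exactly 1-dimensional because rank(I - K) = 2). Kernel of the adjoint: K is real, so (I - K)^* = I - K^T = I - v u^T, and (I - v u^T) v = v - v (u·v) = 0; hence ker((I - K)^*) = span{v} = span{(6, -1, -1)}. Therefore (I - K) x = y is solvable iff <y, v> = 0, i.e. iff 6y_1 - y_2 - y_3 = 0. When this holds, K y = u (v·y) = 0, so (I - K) y = y and x = y is a particular solution; the full solution set is the line x = y + c·u = y + c·(1, 2, 3), c ∈ C.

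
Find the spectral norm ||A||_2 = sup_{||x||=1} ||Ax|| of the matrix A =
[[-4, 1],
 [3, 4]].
||A||_2 = sqrt((42 + sqrt(320))/2) ≈ 5.4721 (= sqrt(largest eigenvalue of A^T A))

||A||_2 = sigma_max(A) = sqrt(lambda_max(A^T A)). Form the symmetric matrix M = A^T A =
[[25, 8],
 [8, 17]].
Its characteristic polynomial (trace, determinant of M give the coefficients) is
  p(λ) = det(λ I - M) = λ^2 - 42λ + 361.
For λ^2 - 42λ + 361 the discriminant is 320. It is nonnegative but not a perfect square, so the roots are real and irrational: λ = (42 ± sqrt(320))/2 ≈ 29.9443, 12.0557.
So the eigenvalues of A^T A are ≈ 12.0557, 29.9443 (all ≥ 0, as they must be for A^T A). The largest is λ_max = (42 + sqrt(320))/2 ≈ 29.9443, hence ||A||_2 = sqrt(λ_max) = sqrt((42 + sqrt(320))/2) ≈ 5.4721.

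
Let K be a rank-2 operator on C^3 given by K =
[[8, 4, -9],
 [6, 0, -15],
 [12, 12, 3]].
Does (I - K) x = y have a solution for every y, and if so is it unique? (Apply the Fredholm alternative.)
(I - K) is invertible (det(I - K) = 278 ≠ 0), so for every y in C^3 the equation (I - K) x = y has a unique solution.

K has rank 2 and factors as K = U V^T = u1 v1^T + u2 v2^T with u1 = (3, 3, 3), v1 = (3, 2, -2), u2 = (1, 3, -3), v2 = (-1, -2, -3) (multiplying out reproduces the displayed K). The nonzero eigenvalues of U V^T coincide with those of the 2 x 2 matrix G = V^T U = [[v1·u1, v1·u2], [v2·u1, v2·u2]] = [[9, 15], [-18, 2]], and by the Sylvester determinant identity det(I_3 - U V^T) = det(I_2 - V^T U) = det([[-8, -15], [18, -1]]) = (-8)(-1) - (-15)(18) = 278. (Direct check: I - K =
[[-7, -4, 9],
 [-6, 1, 15],
 [-12, -12, -2]]
has determinant 278.) The finite-dimensional Fredholm alternative says: either (I - K) is invertible, or ker(I - K) ≠ {0} and then range(I - K) = ker((I - K)^*)^⊥, with dim ker(I - K) = dim ker((I - K)^*). Since det(I - K) ≠ 0, 1 is not an eigenvalue of K and ker(I - K) = {0}, so we are in the first case: for every y there is a unique x = (I - K)^(-1) y. (Explicitly, by the Woodbury identity, (I - U V^T)^(-1) = I + U (I_2 - G)^(-1) V^T.)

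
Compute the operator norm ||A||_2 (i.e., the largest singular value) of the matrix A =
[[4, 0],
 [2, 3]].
||A||_2 = sqrt((29 + sqrt(265))/2) ≈ 4.7581 (= sqrt(largest eigenvalue of A^T A))

||A||_2 = sigma_max(A) = sqrt(lambda_max(A^T A)). Form the symmetric matrix M = A^T A =
[[20, 6],
 [6, 9]].
Its characteristic polynomial (trace, determinant of M give the coefficients) is
  p(λ) = det(λ I - M) = λ^2 - 29λ + 144.
For λ^2 - 29λ + 144 the discriminant is 265. It is nonnegative but not a perfect square, so the roots are real and irrational: λ = (29 ± sqrt(265))/2 ≈ 22.6394, 6.3606.
So the eigenvalues of A^T A are ≈ 6.3606, 22.6394 (all ≥ 0, as they must be for A^T A). The largest is λ_max = (29 + sqrt(265))/2 ≈ 22.6394, hence ||A||_2 = sqrt(λ_max) = sqrt((29 + sqrt(265))/2) ≈ 4.7581.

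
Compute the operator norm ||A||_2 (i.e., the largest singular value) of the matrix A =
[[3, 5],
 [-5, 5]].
||A||_2 = sqrt((84 + sqrt(656))/2) ≈ 7.4031 (= sqrt(largest eigenvalue of A^T A))

||A||_2 = sigma_max(A) = sqrt(lambda_max(A^T A)). Form the symmetric matrix M = A^T A =
[[34, -10],
 [-10, 50]].
Its characteristic polynomial (trace, determinant of M give the coefficients) is
  p(λ) = det(λ I - M) = λ^2 - 84λ + 1600.
For λ^2 - 84λ + 1600 the discriminant is 656. It is nonnegative but not a perfect square, so the roots are real and irrational: λ = (84 ± sqrt(656))/2 ≈ 54.8062, 29.1938.
So the eigenvalues of A^T A are ≈ 29.1938, 54.8062 (all ≥ 0, as they must be for A^T A). The largest is λ_max = (84 + sqrt(656))/2 ≈ 54.8062, hence ||A||_2 = sqrt(λ_max) = sqrt((84 + sqrt(656))/2) ≈ 7.4031.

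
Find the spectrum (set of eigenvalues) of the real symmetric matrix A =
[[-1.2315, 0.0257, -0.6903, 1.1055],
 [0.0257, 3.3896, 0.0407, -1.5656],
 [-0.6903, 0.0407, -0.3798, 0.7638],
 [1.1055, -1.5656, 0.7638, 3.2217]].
sigma(A) ≈ {-2, 0, 2, 5}

A is real symmetric, so its spectrum consists of real eigenvalues. Expanding the characteristic polynomial of the displayed matrix gives
  det(λ I - A) = p(λ) = λ^4 + (-5)λ^3 + (-4)λ^2 + (20)λ + (0).
Solving p(λ) = 0 yields eigenvalues ≈ -2, 0, 2, 5. (A is shown rounded to 4 decimals, so these recover the underlying integer eigenvalues to within that precision.)
Verification: the trace of A = 5 equals the sum of eigenvalues 5, and det(A) ≈ 0.0000 matches the eigenvalue product 0.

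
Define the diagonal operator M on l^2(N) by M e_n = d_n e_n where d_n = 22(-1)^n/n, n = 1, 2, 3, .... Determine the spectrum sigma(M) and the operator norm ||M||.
sigma(M) = {22(-1)^n/n : n ≥ 1} ∪ {0}; ||M|| = 22

A bounded diagonal operator on l^2 with diagonal entries d_n has spectrum equal to the closure of {d_n : n ≥ 1}: every d_n is an eigenvalue (with eigenvector e_n), so {d_n} ⊂ sigma(M); the spectrum is closed, so its closure is too; and for lambda not in the closure, (M - lambda I) has bounded inverse (the diagonal entries 1/(d_n - lambda) are bounded). For our sequence d_n = 22(-1)^n/n, n = 1, 2, 3, ...:
  - {d_n} = {22(-1)^n/n : n ≥ 1}; the only limit point is 0
  - closure = {22(-1)^n/n : n ≥ 1} ∪ {0}
For the norm: a diagonal operator has ||M|| = sup_n |d_n|. Here |d_n| = 22/n is decreasing, so sup_n |d_n| = |d_1| = 22. So ||M|| = 22.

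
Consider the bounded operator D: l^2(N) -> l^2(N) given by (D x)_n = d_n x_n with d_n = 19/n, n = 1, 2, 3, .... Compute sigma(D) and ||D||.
sigma(D) = {19/n : n ≥ 1} ∪ {0}; ||D|| = 19

A bounded diagonal operator on l^2 with diagonal entries d_n has spectrum equal to the closure of {d_n : n ≥ 1}: every d_n is an eigenvalue (with eigenvector e_n), so {d_n} ⊂ sigma(D); the spectrum is closed, so its closure is too; and for lambda not in the closure, (D - lambda I) has bounded inverse (the diagonal entries 1/(d_n - lambda) are bounded). For our sequence d_n = 19/n, n = 1, 2, 3, ...:
  - {d_n} = {19/n : n ≥ 1}; the only limit point is 0
  - closure = {19/n : n ≥ 1} ∪ {0}
For the norm: a diagonal operator has ||D|| = sup_n |d_n|. Here d_n = 19/n is positive and decreasing, so sup_n |d_n| = d_1 = 19. So ||D|| = 19.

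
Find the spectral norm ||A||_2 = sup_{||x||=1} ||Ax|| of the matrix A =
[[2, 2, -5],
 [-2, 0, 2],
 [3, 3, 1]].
||A||_2 ≈ 6.4855 (= sqrt(largest eigenvalue of A^T A))

||A||_2 = sigma_max(A) = sqrt(lambda_max(A^T A)). Form the symmetric matrix M = A^T A =
[[17, 13, -11],
 [13, 13, -7],
 [-11, -7, 30]].
Its characteristic polynomial (trace, sum of principal 2x2 minors, determinant of M give the coefficients) is
  p(λ) = det(λ I - M) = λ^3 - 60λ^2 + 782λ - 1156.
No integer candidate from the rational root theorem (±divisors of 1156) is a root, so the roots are irrational. The cubic discriminant is Δ = 230085616 > 0, so there are three distinct real roots. p(1) = -433 and p(2) = 176 have opposite signs, so a root lies in (1, 2); Newton's method refines it to λ ≈ 1.6916. p(16) = 92 and p(17) = -289 have opposite signs, so a root lies in (16, 17); Newton's method refines it to λ ≈ 16.2467. p(42) = -64 and p(43) = 1037 have opposite signs, so a root lies in (42, 43); Newton's method refines it to λ ≈ 42.0617. Check (Vieta): the three roots sum to 60, matching tr M = 60.
So the eigenvalues of A^T A are ≈ 1.6916, 16.2467, 42.0617 (all ≥ 0, as they must be for A^T A). The largest is λ_max ≈ 42.0617, hence ||A||_2 = sqrt(λ_max) ≈ 6.4855.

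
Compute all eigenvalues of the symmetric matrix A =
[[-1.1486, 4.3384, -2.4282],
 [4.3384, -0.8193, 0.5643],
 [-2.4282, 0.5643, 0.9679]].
sigma(A) ≈ {-6, 1, 4}

A is real symmetric, so its spectrum consists of real eigenvalues. Expanding the characteristic polynomial of the displayed matrix gives
  det(λ I - A) = p(λ) = λ^3 + (1)λ^2 + (-26)λ + (24).
Solving p(λ) = 0 yields eigenvalues ≈ -6, 1, 4. (A is shown rounded to 4 decimals, so these recover the underlying integer eigenvalues to within that precision.)
Verification: the trace of A = -1 equals the sum of eigenvalues -1, and det(A) ≈ -23.9995 matches the eigenvalue product -24.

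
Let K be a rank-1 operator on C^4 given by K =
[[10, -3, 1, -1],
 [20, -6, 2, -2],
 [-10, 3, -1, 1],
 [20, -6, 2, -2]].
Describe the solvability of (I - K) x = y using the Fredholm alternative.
(I - K) is singular (det(I - K) = 0, i.e. 1 ∈ sigma(K)). (I - K) x = y is solvable iff y ⊥ ker((I - K)^*) = span{(10, -3, 1, -1)}, i.e. iff 10y_1 - 3y_2 + y_3 - y_4 = 0. When solvable, the solutions are x = y + c·(1, 2, -1, 2), c arbitrary (ker(I - K) = span{(1, 2, -1, 2)}, dimension 1).

K has rank 1, so it is an outer product K = u v^T: every row of K is a multiple of one row vector. Reading off the entries, u = (1, 2, -1, 2) and v = (10, -3, 1, -1) (row i of K equals u_i·v^T). A rank-one matrix u v^T satisfies K u = u (v·u) and kills the (3)-dimensional subspace v^⊥, so its characteristic polynomial is lambda^3 (lambda - v·u) with v·u = tr K = 1. Hence the eigenvalues of I - K are 1 (multiplicity 3) and 1 - (1) = 0, so det(I - K) = 0. (Direct check: I - K =
[[-9, 3, -1, 1],
 [-20, 7, -2, 2],
 [10, -3, 2, -1],
 [-20, 6, -2, 3]]
has determinant 0.) So 1 is an eigenvalue of K and (I - K) is not invertible. The finite-dimensional Fredholm alternative says: either (I - K) is invertible, or ker(I - K) ≠ {0} and then range(I - K) = ker((I - K)^*)^⊥, with dim ker(I - K) = dim ker((I - K)^*). We are in the second case, so we need both kernels. Kernel of I - K: (I - K) u = u - u (v·u) = u - u = 0, so ker(I - K) = span{u} = span{(1, 2, -1, 2)} (it is exactly 1-dimensional because rank(I - K) = 3). Kernel of the adjoint: K is real, so (I - K)^* = I - K^T = I - v u^T, and (I - v u^T) v = v - v (u·v) = 0; hence ker((I - K)^*) = span{v} = span{(10, -3, 1, -1)}. Therefore (I - K) x = y is solvable iff <y, v> = 0, i.e. iff 10y_1 - 3y_2 + y_3 - y_4 = 0. When this holds, K y = u (v·y) = 0, so (I - K) y = y and x = y is a particular solution; the full solution set is the line x = y + c·u = y + c·(1, 2, -1, 2), c ∈ C.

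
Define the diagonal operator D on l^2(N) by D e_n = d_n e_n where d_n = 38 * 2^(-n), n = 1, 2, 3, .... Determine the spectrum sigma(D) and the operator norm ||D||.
sigma(D) = {38 * 2^(-n) : n ≥ 1} ∪ {0}; ||D|| = 19

A bounded diagonal operator on l^2 with diagonal entries d_n has spectrum equal to the closure of {d_n : n ≥ 1}: every d_n is an eigenvalue (with eigenvector e_n), so {d_n} ⊂ sigma(D); the spectrum is closed, so its closure is too; and for lambda not in the closure, (D - lambda I) has bounded inverse (the diagonal entries 1/(d_n - lambda) are bounded). For our sequence d_n = 38 * 2^(-n), n = 1, 2, 3, ...:
  - {d_n} = {38 * 2^(-n) : n ≥ 1}; the only limit point is 0
  - closure = {38 * 2^(-n) : n ≥ 1} ∪ {0}
For the norm: a diagonal operator has ||D|| = sup_n |d_n|. Here d_n = 38 * 2^(-n) is positive and decreasing, so sup_n |d_n| = d_1 = 38/2 = 19. So ||D|| = 19.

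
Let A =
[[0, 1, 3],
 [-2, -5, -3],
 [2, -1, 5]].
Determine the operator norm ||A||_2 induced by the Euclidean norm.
||A||_2 ≈ 7.5372 (= sqrt(largest eigenvalue of A^T A))

||A||_2 = sigma_max(A) = sqrt(lambda_max(A^T A)). Form the symmetric matrix M = A^T A =
[[8, 8, 16],
 [8, 27, 13],
 [16, 13, 43]].
Its characteristic polynomial (trace, sum of principal 2x2 minors, determinant of M give the coefficients) is
  p(λ) = det(λ I - M) = λ^3 - 78λ^2 + 1232λ - 1600.
No integer candidate from the rational root theorem (±divisors of 1600) is a root, so the roots are irrational. The cubic discriminant is Δ = 1415916544 > 0, so there are three distinct real roots. p(1) = -445 and p(2) = 560 have opposite signs, so a root lies in (1, 2); Newton's method refines it to λ ≈ 1.4249. p(19) = 509 and p(20) = -160 have opposite signs, so a root lies in (19, 20); Newton's method refines it to λ ≈ 19.766. p(56) = -1600 and p(57) = 395 have opposite signs, so a root lies in (56, 57); Newton's method refines it to λ ≈ 56.8091. Check (Vieta): the three roots sum to 78, matching tr M = 78.
So the eigenvalues of A^T A are ≈ 1.4249, 19.766, 56.8091 (all ≥ 0, as they must be for A^T A). The largest is λ_max ≈ 56.8091, hence ||A||_2 = sqrt(λ_max) ≈ 7.5372.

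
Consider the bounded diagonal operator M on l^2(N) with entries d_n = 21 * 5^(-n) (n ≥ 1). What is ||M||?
||M|| = 21/5 (attained at n = 1)

For M diagonal, ||M|| = sup_n |d_n|. The sequence d_n = 21 * 5^(-n) is positive and strictly decreasing (ratio 5^(-1) < 1), so the supremum is d_1 = 21/5. Hence ||M|| = 21/5.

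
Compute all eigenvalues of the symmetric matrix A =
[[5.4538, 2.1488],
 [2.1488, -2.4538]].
sigma(A) ≈ {-3, 6}

A is real symmetric, so its spectrum consists of real eigenvalues. Expanding the characteristic polynomial of the displayed matrix gives
  det(λ I - A) = p(λ) = λ^2 + (-3)λ + (-18).
Solving p(λ) = 0 yields eigenvalues ≈ -3, 6. (A is shown rounded to 4 decimals, so these recover the underlying integer eigenvalues to within that precision.)
Verification: the trace of A = 3 equals the sum of eigenvalues 3, and det(A) ≈ -17.9999 matches the eigenvalue product -18.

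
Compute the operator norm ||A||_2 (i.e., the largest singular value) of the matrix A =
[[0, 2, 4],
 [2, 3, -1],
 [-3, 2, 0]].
||A||_2 ≈ 4.714 (= sqrt(largest eigenvalue of A^T A))

||A||_2 = sigma_max(A) = sqrt(lambda_max(A^T A)). Form the symmetric matrix M = A^T A =
[[13, 0, -2],
 [0, 17, 5],
 [-2, 5, 17]].
Its characteristic polynomial (trace, sum of principal 2x2 minors, determinant of M give the coefficients) is
  p(λ) = det(λ I - M) = λ^3 - 47λ^2 + 702λ - 3364.
No integer candidate from the rational root theorem (±divisors of 3364) is a root, so the roots are irrational. The cubic discriminant is Δ = 75412 > 0, so there are three distinct real roots. p(10) = -44 and p(11) = 2 have opposite signs, so a root lies in (10, 11); Newton's method refines it to λ ≈ 10.9373. p(13) = 16 and p(14) = -4 have opposite signs, so a root lies in (13, 14); Newton's method refines it to λ ≈ 13.8411. p(22) = -20 and p(23) = 86 have opposite signs, so a root lies in (22, 23); Newton's method refines it to λ ≈ 22.2216. Check (Vieta): the three roots sum to 47, matching tr M = 47.
So the eigenvalues of A^T A are ≈ 10.9373, 13.8411, 22.2216 (all ≥ 0, as they must be for A^T A). The largest is λ_max ≈ 22.2216, hence ||A||_2 = sqrt(λ_max) ≈ 4.714.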